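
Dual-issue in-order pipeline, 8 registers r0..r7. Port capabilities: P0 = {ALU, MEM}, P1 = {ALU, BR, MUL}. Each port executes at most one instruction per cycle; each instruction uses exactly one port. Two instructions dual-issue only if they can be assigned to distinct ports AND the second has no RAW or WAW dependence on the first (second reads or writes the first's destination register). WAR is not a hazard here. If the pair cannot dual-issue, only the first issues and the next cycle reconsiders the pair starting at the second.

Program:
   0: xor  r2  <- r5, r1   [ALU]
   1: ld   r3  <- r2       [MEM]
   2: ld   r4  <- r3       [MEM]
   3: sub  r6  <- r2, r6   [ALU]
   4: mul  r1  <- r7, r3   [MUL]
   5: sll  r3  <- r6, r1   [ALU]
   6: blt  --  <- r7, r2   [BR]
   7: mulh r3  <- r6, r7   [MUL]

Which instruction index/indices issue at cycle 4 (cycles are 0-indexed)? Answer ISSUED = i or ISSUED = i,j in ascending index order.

ISSUED = 5,6

[0] i0  xor.ALU  -- RAW r2
[1] i1  ld.MEM  -- no-port MEM/MEM
[2] i2,i3  ld.MEM;sub.ALU  -- 2-wide
[3] i4  mul.MUL  -- RAW r1
[4] i5,i6  sll.ALU;blt.BR  -- 2-wide
[5] i7  mulh.MUL  -- tail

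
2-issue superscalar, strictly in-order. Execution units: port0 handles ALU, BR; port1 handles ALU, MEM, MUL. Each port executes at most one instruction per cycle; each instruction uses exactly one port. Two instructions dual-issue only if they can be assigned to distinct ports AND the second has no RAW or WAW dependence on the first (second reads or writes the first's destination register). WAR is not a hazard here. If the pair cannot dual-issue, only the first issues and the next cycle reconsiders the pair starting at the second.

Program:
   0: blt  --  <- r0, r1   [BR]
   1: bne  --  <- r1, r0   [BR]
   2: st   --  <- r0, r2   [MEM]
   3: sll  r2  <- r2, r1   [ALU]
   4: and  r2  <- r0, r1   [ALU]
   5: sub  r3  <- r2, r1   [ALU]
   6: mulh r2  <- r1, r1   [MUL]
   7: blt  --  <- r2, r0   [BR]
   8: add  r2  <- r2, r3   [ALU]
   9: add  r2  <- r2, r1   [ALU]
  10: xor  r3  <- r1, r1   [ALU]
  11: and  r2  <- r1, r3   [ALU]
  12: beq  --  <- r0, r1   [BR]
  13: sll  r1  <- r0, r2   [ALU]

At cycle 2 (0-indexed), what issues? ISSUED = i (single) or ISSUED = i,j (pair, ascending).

ISSUED = 3

t=0 i0:blt.BR ; no-port BR/BR
t=1 i1,i2:bne.BR;st.MEM ; dual
t=2 i3:sll.ALU ; WAW r2
t=3 i4:and.ALU ; RAW r2
t=4 i5,i6:sub.ALU;mulh.MUL ; dual
t=5 i7,i8:blt.BR;add.ALU ; dual
t=6 i9,i10:add.ALU;xor.ALU ; dual
t=7 i11,i12:and.ALU;beq.BR ; dual
t=8 i13:sll.ALU ; tail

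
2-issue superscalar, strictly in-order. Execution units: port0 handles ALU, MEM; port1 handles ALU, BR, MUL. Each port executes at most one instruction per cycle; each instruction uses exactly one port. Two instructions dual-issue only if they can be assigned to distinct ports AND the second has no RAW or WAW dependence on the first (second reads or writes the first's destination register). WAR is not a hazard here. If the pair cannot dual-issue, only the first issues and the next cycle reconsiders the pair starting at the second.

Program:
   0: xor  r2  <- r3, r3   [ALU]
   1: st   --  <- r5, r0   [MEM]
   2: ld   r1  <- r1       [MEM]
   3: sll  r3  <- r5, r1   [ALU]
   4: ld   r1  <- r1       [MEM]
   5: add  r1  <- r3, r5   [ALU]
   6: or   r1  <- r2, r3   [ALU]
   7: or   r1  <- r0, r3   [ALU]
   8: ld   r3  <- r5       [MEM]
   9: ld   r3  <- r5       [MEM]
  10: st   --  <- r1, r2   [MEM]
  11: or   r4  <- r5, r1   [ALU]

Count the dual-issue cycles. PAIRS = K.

PAIRS = 4

#0 head=0: xor;st i0&i1 2-wide
#1 head=2: ld i2 RAW r1
#2 head=3: sll;ld i3&i4 2-wide
#3 head=5: add i5 WAW r1
#4 head=6: or i6 WAW r1
#5 head=7: or;ld i7&i8 2-wide
#6 head=9: ld i9 no-port MEM/MEM
#7 head=10: st;or i10&i11 2-wide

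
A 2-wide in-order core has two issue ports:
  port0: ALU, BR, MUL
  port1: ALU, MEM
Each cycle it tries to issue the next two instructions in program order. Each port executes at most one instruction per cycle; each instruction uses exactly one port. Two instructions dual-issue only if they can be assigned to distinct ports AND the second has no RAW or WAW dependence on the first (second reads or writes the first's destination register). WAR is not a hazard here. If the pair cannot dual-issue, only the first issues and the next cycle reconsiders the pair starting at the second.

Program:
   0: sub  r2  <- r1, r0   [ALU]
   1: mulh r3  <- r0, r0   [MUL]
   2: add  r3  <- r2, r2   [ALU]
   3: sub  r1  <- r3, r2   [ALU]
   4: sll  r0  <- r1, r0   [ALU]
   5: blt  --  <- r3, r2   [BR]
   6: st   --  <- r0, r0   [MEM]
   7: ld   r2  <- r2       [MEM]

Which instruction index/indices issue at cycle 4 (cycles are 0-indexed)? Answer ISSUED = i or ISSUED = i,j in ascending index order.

ISSUED = 6

c0: i0&i1 sub.ALU mulh.MUL  dual
c1: i2 add.ALU  RAW r3
c2: i3 sub.ALU  RAW r1
c3: i4&i5 sll.ALU blt.BR  dual
c4: i6 st.MEM  no-port MEM/MEM
c5: i7 ld.MEM  tail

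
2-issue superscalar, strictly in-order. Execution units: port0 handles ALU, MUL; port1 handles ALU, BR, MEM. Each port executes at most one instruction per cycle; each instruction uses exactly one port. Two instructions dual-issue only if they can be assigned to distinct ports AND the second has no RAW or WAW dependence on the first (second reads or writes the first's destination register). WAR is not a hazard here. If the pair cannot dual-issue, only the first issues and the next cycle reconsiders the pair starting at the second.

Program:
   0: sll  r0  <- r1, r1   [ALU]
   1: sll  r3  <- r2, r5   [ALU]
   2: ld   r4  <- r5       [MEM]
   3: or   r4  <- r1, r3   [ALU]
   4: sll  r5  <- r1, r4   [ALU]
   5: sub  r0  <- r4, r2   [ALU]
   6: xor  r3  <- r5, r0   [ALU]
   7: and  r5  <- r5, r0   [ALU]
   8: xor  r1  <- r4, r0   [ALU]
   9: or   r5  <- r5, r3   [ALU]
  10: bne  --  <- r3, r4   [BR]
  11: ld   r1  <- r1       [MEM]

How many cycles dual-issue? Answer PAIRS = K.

PAIRS = 4

0. sll sll @i0,i1  | 2-wide
1. ld @i2  | WAW r4
2. or @i3  | RAW r4
3. sll sub @i4,i5  | 2-wide
4. xor and @i6,i7  | 2-wide
5. xor or @i8,i9  | 2-wide
6. bne @i10  | no-port BR/MEM
7. ld @i11  | tail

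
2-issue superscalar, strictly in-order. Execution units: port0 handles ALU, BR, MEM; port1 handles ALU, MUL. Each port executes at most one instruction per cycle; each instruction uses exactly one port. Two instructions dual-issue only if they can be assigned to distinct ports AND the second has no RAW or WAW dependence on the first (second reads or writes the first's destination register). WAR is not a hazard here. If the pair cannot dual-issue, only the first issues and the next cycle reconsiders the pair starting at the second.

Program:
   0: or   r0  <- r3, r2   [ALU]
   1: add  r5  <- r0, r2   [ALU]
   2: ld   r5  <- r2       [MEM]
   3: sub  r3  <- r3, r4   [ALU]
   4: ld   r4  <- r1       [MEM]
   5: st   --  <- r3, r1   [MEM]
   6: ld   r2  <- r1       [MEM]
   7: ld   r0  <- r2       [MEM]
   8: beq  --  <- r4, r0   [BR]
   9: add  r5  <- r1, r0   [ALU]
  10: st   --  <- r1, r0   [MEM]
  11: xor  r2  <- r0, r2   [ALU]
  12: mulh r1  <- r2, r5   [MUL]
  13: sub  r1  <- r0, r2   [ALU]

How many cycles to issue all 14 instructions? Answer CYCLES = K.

CYCLES = 11

c0: i0 or  RAW r0
c1: i1 add  WAW r5
c2: i2/i3 ld/sub  dual
c3: i4 ld  no-port MEM/MEM
c4: i5 st  no-port MEM/MEM
c5: i6 ld  no-port MEM/MEM
c6: i7 ld  no-port MEM/BR
c7: i8/i9 beq/add  dual
c8: i10/i11 st/xor  dual
c9: i12 mulh  WAW r1
c10: i13 sub  tail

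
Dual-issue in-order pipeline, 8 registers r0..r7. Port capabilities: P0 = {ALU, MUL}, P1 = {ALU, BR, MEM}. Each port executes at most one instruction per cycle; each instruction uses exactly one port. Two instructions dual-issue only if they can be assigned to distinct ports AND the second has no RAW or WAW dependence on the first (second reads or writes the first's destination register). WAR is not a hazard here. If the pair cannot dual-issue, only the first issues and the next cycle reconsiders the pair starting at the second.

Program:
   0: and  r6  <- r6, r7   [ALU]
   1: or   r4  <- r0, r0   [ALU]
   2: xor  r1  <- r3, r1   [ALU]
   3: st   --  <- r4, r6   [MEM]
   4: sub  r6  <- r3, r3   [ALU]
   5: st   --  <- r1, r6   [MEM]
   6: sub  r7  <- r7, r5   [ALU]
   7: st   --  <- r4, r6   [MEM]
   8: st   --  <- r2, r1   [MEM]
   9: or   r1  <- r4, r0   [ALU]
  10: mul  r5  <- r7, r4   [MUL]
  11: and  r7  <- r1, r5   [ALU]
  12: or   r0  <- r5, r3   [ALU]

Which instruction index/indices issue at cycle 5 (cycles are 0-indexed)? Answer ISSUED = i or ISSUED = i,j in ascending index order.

ISSUED = 8,9

  cy0 -> i0&i1 (and+or) 2-wide
  cy1 -> i2&i3 (xor+st) 2-wide
  cy2 -> i4 (sub) RAW r6
  cy3 -> i5&i6 (st+sub) 2-wide
  cy4 -> i7 (st) no-port MEM/MEM
  cy5 -> i8&i9 (st+or) 2-wide
  cy6 -> i10 (mul) RAW r5
  cy7 -> i11&i12 (and+or) 2-wide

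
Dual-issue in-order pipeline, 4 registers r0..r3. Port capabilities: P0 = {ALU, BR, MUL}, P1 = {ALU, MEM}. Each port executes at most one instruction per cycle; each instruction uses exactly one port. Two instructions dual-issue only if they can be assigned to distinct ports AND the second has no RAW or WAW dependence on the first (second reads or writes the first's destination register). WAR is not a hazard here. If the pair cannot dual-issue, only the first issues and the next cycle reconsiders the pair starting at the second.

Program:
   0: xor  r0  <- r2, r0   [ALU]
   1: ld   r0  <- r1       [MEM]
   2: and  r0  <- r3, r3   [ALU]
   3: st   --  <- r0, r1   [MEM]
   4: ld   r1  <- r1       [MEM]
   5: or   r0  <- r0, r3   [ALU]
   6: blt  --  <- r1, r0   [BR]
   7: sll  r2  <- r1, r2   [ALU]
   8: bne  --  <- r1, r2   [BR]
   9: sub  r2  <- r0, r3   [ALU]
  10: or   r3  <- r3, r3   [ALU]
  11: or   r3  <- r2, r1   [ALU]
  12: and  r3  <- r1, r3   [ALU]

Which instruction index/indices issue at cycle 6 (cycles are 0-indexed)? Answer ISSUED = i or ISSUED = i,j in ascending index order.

ISSUED = 8,9

0. xor.ALU @i0  | WAW r0
1. ld.MEM @i1  | WAW r0
2. and.ALU @i2  | RAW r0
3. st.MEM @i3  | no-port MEM/MEM
4. ld.MEM;or.ALU @i4,i5  | dual
5. blt.BR;sll.ALU @i6,i7  | dual
6. bne.BR;sub.ALU @i8,i9  | dual
7. or.ALU @i10  | WAW r3
8. or.ALU @i11  | RAW+WAW r3
9. and.ALU @i12  | tail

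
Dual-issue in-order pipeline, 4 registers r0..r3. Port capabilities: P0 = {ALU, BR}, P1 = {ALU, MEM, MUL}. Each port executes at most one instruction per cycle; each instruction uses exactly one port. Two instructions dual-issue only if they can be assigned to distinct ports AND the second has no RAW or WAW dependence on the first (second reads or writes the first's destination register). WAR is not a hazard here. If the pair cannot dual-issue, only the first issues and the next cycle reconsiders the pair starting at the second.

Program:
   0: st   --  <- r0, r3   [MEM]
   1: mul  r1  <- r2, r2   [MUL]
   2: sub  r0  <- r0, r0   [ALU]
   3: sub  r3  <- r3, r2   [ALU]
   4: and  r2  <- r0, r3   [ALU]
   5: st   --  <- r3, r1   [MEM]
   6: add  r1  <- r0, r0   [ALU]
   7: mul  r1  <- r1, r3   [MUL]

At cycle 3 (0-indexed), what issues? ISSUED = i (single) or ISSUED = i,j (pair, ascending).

0. st @i0  | no-port MEM/MUL
1. mul sub @i1/i2  | dual
2. sub @i3  | RAW r3
3. and st @i4/i5  | dual
4. add @i6  | RAW+WAW r1
5. mul @i7  | tail

ISSUED = 4,5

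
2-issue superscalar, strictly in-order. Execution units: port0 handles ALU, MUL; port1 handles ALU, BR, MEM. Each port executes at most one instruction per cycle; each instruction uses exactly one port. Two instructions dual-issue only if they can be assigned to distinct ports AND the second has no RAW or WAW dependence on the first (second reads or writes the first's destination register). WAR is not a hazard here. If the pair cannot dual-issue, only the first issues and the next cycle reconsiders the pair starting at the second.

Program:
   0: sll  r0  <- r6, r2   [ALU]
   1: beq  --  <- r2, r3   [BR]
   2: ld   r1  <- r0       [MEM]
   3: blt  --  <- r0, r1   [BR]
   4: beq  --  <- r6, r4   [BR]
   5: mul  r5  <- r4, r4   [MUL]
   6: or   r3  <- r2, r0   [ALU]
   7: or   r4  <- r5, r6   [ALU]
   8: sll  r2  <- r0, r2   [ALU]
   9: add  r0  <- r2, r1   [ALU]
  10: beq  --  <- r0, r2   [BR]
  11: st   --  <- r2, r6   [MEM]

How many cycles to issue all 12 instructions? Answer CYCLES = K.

CYCLES = 9

t=0 i0/i1:sll.ALU+beq.BR ; dual
t=1 i2:ld.MEM ; no-port MEM/BR
t=2 i3:blt.BR ; no-port BR/BR
t=3 i4/i5:beq.BR+mul.MUL ; dual
t=4 i6/i7:or.ALU+or.ALU ; dual
t=5 i8:sll.ALU ; RAW r2
t=6 i9:add.ALU ; RAW r0
t=7 i10:beq.BR ; no-port BR/MEM
t=8 i11:st.MEM ; tail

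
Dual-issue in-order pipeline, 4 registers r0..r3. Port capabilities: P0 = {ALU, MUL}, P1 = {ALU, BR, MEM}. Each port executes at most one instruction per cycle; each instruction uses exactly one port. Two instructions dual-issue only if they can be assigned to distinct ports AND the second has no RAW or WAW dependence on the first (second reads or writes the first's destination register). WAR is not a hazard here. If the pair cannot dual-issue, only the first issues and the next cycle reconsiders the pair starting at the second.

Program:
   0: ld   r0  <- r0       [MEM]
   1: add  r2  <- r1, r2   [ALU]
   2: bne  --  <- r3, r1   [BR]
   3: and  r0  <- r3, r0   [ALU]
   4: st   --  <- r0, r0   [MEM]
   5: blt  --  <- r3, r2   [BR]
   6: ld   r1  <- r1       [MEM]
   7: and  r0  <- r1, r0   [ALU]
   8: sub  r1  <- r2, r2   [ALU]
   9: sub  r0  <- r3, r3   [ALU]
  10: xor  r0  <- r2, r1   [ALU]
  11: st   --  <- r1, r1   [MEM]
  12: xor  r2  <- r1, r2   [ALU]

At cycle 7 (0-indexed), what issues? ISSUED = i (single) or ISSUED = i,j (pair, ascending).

  cy0 -> i0/i1 (ld;add) pair
  cy1 -> i2/i3 (bne;and) pair
  cy2 -> i4 (st) no-port MEM/BR
  cy3 -> i5 (blt) no-port BR/MEM
  cy4 -> i6 (ld) RAW r1
  cy5 -> i7/i8 (and;sub) pair
  cy6 -> i9 (sub) WAW r0
  cy7 -> i10/i11 (xor;st) pair
  cy8 -> i12 (xor) tail

ISSUED = 10,11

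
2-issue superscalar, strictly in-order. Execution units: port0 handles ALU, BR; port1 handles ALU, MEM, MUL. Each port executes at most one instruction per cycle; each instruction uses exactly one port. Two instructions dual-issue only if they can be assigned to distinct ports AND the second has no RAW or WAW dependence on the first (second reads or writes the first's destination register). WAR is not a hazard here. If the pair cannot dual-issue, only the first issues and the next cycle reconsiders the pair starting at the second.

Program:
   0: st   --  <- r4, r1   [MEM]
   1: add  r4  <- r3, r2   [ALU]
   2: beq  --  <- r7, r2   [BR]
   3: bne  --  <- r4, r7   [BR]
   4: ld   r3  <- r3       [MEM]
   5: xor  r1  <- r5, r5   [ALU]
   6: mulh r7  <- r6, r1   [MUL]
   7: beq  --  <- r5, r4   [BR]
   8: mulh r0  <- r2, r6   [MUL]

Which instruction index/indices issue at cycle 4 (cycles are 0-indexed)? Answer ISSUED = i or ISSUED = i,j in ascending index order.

#0 head=0: st.MEM add.ALU i0,i1 dual
#1 head=2: beq.BR i2 no-port BR/BR
#2 head=3: bne.BR ld.MEM i3,i4 dual
#3 head=5: xor.ALU i5 RAW r1
#4 head=6: mulh.MUL beq.BR i6,i7 dual
#5 head=8: mulh.MUL i8 tail

ISSUED = 6,7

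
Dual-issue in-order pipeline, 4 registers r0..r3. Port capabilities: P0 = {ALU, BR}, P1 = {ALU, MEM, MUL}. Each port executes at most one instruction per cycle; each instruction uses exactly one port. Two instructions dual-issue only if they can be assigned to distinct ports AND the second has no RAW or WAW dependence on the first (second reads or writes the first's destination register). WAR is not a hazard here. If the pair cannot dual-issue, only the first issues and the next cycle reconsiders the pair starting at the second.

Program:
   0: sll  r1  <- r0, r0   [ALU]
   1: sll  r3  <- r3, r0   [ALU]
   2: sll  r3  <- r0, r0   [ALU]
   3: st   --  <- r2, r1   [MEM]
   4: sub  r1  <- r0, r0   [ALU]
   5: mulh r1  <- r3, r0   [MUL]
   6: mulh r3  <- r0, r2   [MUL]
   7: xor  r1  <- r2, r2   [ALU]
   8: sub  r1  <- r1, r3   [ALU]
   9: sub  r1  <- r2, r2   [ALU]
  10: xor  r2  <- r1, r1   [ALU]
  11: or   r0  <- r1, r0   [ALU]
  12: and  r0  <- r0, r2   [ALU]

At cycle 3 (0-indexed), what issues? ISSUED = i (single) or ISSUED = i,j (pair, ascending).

0. sll sll @i0&i1  | dual
1. sll st @i2&i3  | dual
2. sub @i4  | WAW r1
3. mulh @i5  | no-port MUL/MUL
4. mulh xor @i6&i7  | dual
5. sub @i8  | WAW r1
6. sub @i9  | RAW r1
7. xor or @i10&i11  | dual
8. and @i12  | tail

ISSUED = 5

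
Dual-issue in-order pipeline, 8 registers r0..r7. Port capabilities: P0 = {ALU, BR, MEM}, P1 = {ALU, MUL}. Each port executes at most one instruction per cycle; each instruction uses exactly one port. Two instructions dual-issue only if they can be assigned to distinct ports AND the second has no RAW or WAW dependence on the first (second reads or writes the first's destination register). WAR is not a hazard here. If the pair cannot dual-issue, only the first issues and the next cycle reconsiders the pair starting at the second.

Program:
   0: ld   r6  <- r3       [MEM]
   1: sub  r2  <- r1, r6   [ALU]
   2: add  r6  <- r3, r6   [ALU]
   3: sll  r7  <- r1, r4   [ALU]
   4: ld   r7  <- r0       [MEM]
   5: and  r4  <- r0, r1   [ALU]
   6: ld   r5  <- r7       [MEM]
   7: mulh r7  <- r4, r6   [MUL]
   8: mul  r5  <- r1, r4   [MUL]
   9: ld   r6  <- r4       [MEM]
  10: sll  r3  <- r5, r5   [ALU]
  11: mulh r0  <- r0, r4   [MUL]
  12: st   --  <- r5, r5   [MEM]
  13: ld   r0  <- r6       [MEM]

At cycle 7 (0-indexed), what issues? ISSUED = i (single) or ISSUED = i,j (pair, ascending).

ISSUED = 12

c0: i0 ld.MEM  RAW r6
c1: i1+i2 sub.ALU;add.ALU  dual
c2: i3 sll.ALU  WAW r7
c3: i4+i5 ld.MEM;and.ALU  dual
c4: i6+i7 ld.MEM;mulh.MUL  dual
c5: i8+i9 mul.MUL;ld.MEM  dual
c6: i10+i11 sll.ALU;mulh.MUL  dual
c7: i12 st.MEM  no-port MEM/MEM
c8: i13 ld.MEM  tail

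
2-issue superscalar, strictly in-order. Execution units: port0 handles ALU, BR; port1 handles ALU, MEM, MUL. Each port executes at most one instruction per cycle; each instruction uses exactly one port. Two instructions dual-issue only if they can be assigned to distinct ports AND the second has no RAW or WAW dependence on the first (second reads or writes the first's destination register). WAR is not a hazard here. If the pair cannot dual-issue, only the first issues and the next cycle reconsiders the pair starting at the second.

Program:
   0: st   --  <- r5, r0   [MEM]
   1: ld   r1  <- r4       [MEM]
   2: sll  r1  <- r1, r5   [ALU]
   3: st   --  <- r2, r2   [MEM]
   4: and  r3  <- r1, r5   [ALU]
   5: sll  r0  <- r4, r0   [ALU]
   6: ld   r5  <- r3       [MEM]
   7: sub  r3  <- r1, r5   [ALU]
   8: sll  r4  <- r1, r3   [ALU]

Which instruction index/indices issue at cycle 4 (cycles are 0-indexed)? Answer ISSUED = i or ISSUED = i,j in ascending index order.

ISSUED = 6

0. st.MEM @i0  | no-port MEM/MEM
1. ld.MEM @i1  | RAW+WAW r1
2. sll.ALU+st.MEM @i2&i3  | dual
3. and.ALU+sll.ALU @i4&i5  | dual
4. ld.MEM @i6  | RAW r5
5. sub.ALU @i7  | RAW r3
6. sll.ALU @i8  | tail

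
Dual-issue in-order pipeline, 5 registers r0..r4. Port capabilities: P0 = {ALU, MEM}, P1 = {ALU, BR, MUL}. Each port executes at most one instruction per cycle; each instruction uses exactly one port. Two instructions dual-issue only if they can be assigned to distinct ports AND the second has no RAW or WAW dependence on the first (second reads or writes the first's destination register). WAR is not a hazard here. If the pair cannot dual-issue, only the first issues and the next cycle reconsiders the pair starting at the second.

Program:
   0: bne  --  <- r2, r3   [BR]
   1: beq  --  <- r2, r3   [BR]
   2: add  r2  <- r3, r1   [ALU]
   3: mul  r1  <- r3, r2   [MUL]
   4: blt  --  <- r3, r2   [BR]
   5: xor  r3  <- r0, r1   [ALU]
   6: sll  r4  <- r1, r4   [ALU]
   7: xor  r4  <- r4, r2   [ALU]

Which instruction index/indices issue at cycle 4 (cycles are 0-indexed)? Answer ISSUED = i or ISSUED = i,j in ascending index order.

ISSUED = 6

t=0 i0:bne ; no-port BR/BR
t=1 i1+i2:beq add ; 2-wide
t=2 i3:mul ; no-port MUL/BR
t=3 i4+i5:blt xor ; 2-wide
t=4 i6:sll ; RAW+WAW r4
t=5 i7:xor ; tail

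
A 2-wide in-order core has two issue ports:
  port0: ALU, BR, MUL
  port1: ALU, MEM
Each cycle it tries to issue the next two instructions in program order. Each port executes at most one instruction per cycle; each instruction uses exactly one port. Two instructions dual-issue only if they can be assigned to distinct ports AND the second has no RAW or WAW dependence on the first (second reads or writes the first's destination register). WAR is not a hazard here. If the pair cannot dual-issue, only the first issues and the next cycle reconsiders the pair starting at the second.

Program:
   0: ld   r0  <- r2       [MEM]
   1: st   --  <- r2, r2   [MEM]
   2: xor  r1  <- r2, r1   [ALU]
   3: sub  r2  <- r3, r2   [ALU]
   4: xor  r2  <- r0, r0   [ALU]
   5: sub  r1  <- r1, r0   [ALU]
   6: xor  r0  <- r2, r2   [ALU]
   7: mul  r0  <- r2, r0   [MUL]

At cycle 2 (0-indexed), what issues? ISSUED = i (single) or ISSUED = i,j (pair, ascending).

ISSUED = 3

t=0 i0:ld.MEM ; no-port MEM/MEM
t=1 i1/i2:st.MEM xor.ALU ; pair
t=2 i3:sub.ALU ; WAW r2
t=3 i4/i5:xor.ALU sub.ALU ; pair
t=4 i6:xor.ALU ; RAW+WAW r0
t=5 i7:mul.MUL ; tail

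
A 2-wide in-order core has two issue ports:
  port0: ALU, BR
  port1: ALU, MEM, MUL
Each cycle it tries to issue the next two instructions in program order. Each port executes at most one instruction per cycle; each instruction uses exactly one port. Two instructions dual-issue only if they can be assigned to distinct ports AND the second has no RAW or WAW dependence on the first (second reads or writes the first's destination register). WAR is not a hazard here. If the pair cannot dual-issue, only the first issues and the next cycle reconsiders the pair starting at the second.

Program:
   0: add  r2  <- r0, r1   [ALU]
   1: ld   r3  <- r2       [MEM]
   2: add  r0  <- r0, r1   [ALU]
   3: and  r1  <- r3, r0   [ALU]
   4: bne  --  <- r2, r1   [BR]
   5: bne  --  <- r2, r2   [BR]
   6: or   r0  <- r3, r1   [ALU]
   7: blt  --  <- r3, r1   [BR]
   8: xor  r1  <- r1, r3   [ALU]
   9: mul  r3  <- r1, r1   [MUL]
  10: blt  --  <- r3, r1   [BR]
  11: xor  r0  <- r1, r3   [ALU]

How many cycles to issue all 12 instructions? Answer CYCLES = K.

CYCLES = 8

t=0 i0:add ; RAW r2
t=1 i1&i2:ld/add ; pair
t=2 i3:and ; RAW r1
t=3 i4:bne ; no-port BR/BR
t=4 i5&i6:bne/or ; pair
t=5 i7&i8:blt/xor ; pair
t=6 i9:mul ; RAW r3
t=7 i10&i11:blt/xor ; pair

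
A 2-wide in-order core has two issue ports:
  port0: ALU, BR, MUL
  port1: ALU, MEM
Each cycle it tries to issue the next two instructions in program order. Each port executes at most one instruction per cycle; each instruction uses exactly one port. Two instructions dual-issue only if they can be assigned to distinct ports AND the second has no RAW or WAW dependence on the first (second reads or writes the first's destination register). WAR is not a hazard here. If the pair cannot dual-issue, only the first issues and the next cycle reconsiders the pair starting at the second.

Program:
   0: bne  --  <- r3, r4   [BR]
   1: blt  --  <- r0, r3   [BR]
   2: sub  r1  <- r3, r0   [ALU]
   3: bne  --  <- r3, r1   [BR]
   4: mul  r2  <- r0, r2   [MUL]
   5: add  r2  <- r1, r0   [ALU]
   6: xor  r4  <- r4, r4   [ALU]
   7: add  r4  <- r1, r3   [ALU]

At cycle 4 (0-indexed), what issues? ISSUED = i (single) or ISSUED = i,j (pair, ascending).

  cy0 -> i0 (bne) no-port BR/BR
  cy1 -> i1&i2 (blt sub) dual
  cy2 -> i3 (bne) no-port BR/MUL
  cy3 -> i4 (mul) WAW r2
  cy4 -> i5&i6 (add xor) dual
  cy5 -> i7 (add) tail

ISSUED = 5,6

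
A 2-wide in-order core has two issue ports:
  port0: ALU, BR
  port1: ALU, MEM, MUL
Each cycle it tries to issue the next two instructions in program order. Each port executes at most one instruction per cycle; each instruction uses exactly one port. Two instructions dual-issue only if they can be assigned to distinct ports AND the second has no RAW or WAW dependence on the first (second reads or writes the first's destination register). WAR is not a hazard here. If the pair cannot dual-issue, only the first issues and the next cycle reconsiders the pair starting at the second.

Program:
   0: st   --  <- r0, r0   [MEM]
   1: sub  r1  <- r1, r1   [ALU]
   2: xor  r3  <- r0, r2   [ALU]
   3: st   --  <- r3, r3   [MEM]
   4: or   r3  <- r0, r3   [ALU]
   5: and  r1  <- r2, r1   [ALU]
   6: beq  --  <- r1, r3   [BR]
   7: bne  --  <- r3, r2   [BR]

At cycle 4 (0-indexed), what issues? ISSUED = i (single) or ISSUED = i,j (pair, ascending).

[0] i0+i1  st.MEM sub.ALU  -- pair
[1] i2  xor.ALU  -- RAW r3
[2] i3+i4  st.MEM or.ALU  -- pair
[3] i5  and.ALU  -- RAW r1
[4] i6  beq.BR  -- no-port BR/BR
[5] i7  bne.BR  -- tail

ISSUED = 6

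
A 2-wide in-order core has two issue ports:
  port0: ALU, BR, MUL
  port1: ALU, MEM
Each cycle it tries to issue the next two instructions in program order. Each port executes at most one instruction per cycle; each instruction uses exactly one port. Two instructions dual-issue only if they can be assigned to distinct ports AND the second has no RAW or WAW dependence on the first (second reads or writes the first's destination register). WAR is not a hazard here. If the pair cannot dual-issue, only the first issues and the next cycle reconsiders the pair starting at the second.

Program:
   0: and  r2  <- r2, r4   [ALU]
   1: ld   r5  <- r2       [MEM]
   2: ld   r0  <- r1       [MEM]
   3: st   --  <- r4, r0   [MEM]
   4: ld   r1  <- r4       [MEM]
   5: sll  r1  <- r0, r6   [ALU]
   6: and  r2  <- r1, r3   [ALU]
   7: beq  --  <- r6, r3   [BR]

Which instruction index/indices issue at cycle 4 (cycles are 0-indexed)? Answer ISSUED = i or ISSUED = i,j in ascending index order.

ISSUED = 4

c0: i0 and.ALU  RAW r2
c1: i1 ld.MEM  no-port MEM/MEM
c2: i2 ld.MEM  no-port MEM/MEM
c3: i3 st.MEM  no-port MEM/MEM
c4: i4 ld.MEM  WAW r1
c5: i5 sll.ALU  RAW r1
c6: i6&i7 and.ALU/beq.BR  2-wide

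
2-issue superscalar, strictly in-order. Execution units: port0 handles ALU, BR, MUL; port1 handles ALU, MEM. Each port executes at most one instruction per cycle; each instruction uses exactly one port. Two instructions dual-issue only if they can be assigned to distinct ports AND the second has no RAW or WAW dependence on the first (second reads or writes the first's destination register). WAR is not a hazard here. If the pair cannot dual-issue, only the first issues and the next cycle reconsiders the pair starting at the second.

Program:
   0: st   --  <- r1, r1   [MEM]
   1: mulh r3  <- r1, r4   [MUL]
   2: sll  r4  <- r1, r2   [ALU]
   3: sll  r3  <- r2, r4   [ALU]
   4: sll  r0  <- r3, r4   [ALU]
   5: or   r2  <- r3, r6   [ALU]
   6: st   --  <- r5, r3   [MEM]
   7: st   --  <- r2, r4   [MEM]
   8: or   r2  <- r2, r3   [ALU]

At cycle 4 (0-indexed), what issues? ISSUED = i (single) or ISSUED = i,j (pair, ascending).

0. st+mulh @i0/i1  | dual
1. sll @i2  | RAW r4
2. sll @i3  | RAW r3
3. sll+or @i4/i5  | dual
4. st @i6  | no-port MEM/MEM
5. st+or @i7/i8  | dual

ISSUED = 6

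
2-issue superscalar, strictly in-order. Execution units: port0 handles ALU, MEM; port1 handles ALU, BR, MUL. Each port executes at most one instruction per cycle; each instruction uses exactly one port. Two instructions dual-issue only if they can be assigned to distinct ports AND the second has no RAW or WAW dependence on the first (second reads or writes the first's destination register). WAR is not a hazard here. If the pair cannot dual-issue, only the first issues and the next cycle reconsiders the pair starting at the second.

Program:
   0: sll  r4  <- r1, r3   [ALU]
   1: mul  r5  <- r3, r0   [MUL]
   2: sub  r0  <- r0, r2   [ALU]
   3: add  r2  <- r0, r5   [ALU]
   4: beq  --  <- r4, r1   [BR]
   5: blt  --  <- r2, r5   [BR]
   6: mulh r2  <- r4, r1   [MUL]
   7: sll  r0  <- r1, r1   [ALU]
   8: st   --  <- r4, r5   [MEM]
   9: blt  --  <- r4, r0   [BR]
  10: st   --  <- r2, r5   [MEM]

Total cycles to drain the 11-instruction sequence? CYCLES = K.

#0 head=0: sll/mul i0/i1 pair
#1 head=2: sub i2 RAW r0
#2 head=3: add/beq i3/i4 pair
#3 head=5: blt i5 no-port BR/MUL
#4 head=6: mulh/sll i6/i7 pair
#5 head=8: st/blt i8/i9 pair
#6 head=10: st i10 tail

CYCLES = 7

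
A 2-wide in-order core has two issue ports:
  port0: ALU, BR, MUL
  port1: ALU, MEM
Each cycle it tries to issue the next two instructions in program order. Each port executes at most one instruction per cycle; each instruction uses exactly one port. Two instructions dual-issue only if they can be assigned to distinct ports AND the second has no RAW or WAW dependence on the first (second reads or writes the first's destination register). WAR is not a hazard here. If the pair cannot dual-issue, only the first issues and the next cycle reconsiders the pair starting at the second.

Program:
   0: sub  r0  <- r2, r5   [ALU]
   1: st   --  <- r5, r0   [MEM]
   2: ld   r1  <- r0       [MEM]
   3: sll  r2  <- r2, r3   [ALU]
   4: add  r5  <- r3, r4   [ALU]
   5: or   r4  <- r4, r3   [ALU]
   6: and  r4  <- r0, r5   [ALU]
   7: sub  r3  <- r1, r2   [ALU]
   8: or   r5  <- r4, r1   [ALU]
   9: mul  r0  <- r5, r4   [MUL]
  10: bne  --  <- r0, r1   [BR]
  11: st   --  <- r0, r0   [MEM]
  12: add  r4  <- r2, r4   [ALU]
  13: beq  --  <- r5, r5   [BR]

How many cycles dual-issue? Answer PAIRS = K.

#0 head=0: sub.ALU i0 RAW r0
#1 head=1: st.MEM i1 no-port MEM/MEM
#2 head=2: ld.MEM sll.ALU i2+i3 dual
#3 head=4: add.ALU or.ALU i4+i5 dual
#4 head=6: and.ALU sub.ALU i6+i7 dual
#5 head=8: or.ALU i8 RAW r5
#6 head=9: mul.MUL i9 no-port MUL/BR
#7 head=10: bne.BR st.MEM i10+i11 dual
#8 head=12: add.ALU beq.BR i12+i13 dual

PAIRS = 5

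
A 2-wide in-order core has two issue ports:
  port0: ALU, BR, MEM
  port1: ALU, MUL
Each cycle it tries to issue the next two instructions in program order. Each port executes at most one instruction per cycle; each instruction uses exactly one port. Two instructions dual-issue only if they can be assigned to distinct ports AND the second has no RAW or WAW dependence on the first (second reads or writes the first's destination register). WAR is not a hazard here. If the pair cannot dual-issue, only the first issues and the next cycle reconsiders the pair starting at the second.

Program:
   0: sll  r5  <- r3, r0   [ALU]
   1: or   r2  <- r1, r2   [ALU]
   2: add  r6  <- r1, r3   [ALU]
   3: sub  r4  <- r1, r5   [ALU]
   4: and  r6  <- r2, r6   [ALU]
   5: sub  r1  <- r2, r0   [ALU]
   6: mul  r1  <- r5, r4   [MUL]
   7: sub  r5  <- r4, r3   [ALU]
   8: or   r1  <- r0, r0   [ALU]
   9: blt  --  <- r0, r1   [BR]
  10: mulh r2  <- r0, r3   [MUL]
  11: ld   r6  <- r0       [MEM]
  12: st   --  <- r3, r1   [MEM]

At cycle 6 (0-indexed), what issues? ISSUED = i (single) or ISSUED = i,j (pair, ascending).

0. sll or @i0&i1  | pair
1. add sub @i2&i3  | pair
2. and sub @i4&i5  | pair
3. mul sub @i6&i7  | pair
4. or @i8  | RAW r1
5. blt mulh @i9&i10  | pair
6. ld @i11  | no-port MEM/MEM
7. st @i12  | tail

ISSUED = 11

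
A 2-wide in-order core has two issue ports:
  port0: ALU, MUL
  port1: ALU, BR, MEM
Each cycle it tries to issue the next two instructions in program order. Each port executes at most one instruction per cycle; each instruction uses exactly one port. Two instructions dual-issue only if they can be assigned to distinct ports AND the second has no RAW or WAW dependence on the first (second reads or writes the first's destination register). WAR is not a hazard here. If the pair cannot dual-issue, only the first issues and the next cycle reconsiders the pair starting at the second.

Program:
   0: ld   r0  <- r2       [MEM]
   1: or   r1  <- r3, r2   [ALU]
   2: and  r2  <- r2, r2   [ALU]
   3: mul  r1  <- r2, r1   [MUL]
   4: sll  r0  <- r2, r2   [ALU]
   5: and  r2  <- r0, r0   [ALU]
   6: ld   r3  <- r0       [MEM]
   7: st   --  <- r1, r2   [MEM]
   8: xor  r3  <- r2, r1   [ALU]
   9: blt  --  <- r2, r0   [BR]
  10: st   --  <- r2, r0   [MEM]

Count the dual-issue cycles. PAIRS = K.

0. ld+or @i0,i1  | 2-wide
1. and @i2  | RAW r2
2. mul+sll @i3,i4  | 2-wide
3. and+ld @i5,i6  | 2-wide
4. st+xor @i7,i8  | 2-wide
5. blt @i9  | no-port BR/MEM
6. st @i10  | tail

PAIRS = 4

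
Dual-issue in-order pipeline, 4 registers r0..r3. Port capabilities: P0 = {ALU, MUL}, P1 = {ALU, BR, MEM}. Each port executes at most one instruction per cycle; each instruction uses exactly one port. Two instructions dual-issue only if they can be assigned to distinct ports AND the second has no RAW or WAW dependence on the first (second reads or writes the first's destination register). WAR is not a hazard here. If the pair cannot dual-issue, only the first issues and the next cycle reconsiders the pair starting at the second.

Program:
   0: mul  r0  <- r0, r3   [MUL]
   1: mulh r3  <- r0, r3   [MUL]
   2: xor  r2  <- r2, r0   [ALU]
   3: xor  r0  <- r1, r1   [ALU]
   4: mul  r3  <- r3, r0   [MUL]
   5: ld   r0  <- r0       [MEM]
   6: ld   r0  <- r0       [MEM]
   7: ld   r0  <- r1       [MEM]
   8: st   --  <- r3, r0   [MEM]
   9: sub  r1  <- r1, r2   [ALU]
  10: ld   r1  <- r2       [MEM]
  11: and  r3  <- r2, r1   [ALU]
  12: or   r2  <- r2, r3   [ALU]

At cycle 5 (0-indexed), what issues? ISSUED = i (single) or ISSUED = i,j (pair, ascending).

  cy0 -> i0 (mul) no-port MUL/MUL
  cy1 -> i1,i2 (mulh/xor) pair
  cy2 -> i3 (xor) RAW r0
  cy3 -> i4,i5 (mul/ld) pair
  cy4 -> i6 (ld) no-port MEM/MEM
  cy5 -> i7 (ld) no-port MEM/MEM
  cy6 -> i8,i9 (st/sub) pair
  cy7 -> i10 (ld) RAW r1
  cy8 -> i11 (and) RAW r3
  cy9 -> i12 (or) tail

ISSUED = 7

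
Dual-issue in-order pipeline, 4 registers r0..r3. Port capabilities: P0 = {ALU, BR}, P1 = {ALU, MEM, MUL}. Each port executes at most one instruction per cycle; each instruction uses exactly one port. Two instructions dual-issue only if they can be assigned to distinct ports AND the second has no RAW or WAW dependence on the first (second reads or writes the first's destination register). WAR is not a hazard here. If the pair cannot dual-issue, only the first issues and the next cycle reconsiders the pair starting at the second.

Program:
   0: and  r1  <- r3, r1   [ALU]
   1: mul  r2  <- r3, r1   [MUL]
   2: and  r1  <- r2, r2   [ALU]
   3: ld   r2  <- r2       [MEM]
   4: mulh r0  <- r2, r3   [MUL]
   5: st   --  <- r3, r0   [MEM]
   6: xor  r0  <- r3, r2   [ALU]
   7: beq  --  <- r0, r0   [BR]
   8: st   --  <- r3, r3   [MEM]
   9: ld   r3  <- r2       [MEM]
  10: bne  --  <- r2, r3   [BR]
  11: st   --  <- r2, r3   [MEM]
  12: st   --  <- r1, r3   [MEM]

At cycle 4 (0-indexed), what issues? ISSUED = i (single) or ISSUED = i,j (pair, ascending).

ISSUED = 5,6

  cy0 -> i0 (and) RAW r1
  cy1 -> i1 (mul) RAW r2
  cy2 -> i2&i3 (and;ld) 2-wide
  cy3 -> i4 (mulh) no-port MUL/MEM
  cy4 -> i5&i6 (st;xor) 2-wide
  cy5 -> i7&i8 (beq;st) 2-wide
  cy6 -> i9 (ld) RAW r3
  cy7 -> i10&i11 (bne;st) 2-wide
  cy8 -> i12 (st) tail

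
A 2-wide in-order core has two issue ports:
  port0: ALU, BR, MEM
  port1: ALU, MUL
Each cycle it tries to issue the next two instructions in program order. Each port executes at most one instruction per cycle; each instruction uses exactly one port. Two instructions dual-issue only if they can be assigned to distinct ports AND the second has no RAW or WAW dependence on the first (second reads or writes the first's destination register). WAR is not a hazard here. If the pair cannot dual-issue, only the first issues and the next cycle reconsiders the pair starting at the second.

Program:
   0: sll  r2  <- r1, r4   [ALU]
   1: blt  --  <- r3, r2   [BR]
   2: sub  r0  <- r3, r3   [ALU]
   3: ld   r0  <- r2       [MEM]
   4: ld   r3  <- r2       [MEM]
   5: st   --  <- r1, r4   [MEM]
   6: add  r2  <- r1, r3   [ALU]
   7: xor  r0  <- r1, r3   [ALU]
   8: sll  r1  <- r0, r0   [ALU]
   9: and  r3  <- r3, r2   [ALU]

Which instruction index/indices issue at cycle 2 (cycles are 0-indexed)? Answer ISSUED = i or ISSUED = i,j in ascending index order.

c0: i0 sll  RAW r2
c1: i1&i2 blt/sub  dual
c2: i3 ld  no-port MEM/MEM
c3: i4 ld  no-port MEM/MEM
c4: i5&i6 st/add  dual
c5: i7 xor  RAW r0
c6: i8&i9 sll/and  dual

ISSUED = 3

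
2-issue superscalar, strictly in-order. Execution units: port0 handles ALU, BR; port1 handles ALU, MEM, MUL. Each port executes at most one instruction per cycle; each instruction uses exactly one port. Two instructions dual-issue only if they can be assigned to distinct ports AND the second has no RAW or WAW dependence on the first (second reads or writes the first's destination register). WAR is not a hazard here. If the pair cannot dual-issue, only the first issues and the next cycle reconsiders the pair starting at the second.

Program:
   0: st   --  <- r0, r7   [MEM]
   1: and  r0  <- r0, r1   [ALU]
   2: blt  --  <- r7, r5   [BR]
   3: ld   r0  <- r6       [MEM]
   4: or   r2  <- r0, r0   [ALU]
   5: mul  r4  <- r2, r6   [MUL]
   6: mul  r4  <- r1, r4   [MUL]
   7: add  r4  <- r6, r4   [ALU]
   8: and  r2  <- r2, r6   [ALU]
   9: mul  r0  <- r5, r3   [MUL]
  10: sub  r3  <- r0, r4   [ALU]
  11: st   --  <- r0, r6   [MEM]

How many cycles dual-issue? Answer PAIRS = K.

c0: i0+i1 st.MEM;and.ALU  pair
c1: i2+i3 blt.BR;ld.MEM  pair
c2: i4 or.ALU  RAW r2
c3: i5 mul.MUL  no-port MUL/MUL
c4: i6 mul.MUL  RAW+WAW r4
c5: i7+i8 add.ALU;and.ALU  pair
c6: i9 mul.MUL  RAW r0
c7: i10+i11 sub.ALU;st.MEM  pair

PAIRS = 4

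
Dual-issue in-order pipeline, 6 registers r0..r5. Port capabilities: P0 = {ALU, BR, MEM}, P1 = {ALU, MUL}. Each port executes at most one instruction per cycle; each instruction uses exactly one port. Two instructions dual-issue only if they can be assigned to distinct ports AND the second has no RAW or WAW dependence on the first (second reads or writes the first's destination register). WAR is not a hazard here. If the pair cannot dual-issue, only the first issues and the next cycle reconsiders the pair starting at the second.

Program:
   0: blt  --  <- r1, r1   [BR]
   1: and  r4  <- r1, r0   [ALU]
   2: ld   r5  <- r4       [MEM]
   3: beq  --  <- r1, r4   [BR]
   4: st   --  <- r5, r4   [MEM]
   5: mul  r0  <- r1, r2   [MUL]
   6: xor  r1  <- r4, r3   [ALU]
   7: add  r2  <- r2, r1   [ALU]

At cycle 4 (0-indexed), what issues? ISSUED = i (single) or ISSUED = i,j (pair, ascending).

ISSUED = 6

c0: i0/i1 blt.BR;and.ALU  dual
c1: i2 ld.MEM  no-port MEM/BR
c2: i3 beq.BR  no-port BR/MEM
c3: i4/i5 st.MEM;mul.MUL  dual
c4: i6 xor.ALU  RAW r1
c5: i7 add.ALU  tail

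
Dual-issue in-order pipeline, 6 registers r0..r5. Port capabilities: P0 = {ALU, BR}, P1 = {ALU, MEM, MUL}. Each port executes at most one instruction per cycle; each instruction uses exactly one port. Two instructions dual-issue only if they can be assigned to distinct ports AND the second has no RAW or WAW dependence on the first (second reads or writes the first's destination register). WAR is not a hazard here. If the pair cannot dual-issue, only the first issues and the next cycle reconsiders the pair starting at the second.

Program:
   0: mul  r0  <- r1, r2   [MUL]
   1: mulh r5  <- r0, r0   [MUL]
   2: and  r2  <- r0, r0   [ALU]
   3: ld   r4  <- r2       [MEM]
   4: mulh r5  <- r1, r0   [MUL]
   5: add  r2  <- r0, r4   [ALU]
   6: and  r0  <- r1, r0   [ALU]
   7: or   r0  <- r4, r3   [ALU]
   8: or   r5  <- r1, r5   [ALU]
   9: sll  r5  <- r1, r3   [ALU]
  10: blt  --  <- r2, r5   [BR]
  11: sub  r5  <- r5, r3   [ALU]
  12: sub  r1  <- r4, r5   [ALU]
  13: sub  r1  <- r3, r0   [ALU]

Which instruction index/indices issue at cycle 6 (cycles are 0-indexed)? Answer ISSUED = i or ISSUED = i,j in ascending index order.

t=0 i0:mul.MUL ; no-port MUL/MUL
t=1 i1+i2:mulh.MUL;and.ALU ; 2-wide
t=2 i3:ld.MEM ; no-port MEM/MUL
t=3 i4+i5:mulh.MUL;add.ALU ; 2-wide
t=4 i6:and.ALU ; WAW r0
t=5 i7+i8:or.ALU;or.ALU ; 2-wide
t=6 i9:sll.ALU ; RAW r5
t=7 i10+i11:blt.BR;sub.ALU ; 2-wide
t=8 i12:sub.ALU ; WAW r1
t=9 i13:sub.ALU ; tail

ISSUED = 9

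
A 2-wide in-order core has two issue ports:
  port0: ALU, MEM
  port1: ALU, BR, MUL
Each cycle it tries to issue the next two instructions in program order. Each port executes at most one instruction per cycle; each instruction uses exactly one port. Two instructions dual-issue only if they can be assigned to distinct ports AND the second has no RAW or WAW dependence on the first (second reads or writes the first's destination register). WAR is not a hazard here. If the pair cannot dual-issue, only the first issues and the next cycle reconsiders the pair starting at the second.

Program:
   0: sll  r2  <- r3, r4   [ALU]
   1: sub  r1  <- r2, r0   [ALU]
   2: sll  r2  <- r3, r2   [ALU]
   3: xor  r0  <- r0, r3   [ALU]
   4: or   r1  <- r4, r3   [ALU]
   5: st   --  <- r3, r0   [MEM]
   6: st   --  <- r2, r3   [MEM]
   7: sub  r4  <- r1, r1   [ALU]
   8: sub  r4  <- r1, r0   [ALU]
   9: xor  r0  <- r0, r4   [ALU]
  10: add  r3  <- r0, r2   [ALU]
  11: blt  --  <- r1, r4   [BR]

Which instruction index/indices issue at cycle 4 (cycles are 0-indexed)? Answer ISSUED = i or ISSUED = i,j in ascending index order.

0. sll.ALU @i0  | RAW r2
1. sub.ALU sll.ALU @i1&i2  | 2-wide
2. xor.ALU or.ALU @i3&i4  | 2-wide
3. st.MEM @i5  | no-port MEM/MEM
4. st.MEM sub.ALU @i6&i7  | 2-wide
5. sub.ALU @i8  | RAW r4
6. xor.ALU @i9  | RAW r0
7. add.ALU blt.BR @i10&i11  | 2-wide

ISSUED = 6,7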